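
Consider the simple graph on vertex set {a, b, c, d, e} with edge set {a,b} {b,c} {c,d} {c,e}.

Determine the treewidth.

A width-1 tree decomposition is:
Bags: B1 = {c, e}  B2 = {b, c}  B3 = {c, d}  B4 = {a, b}
Tree: B1–B2, B2–B3, B2–B4
The largest bag has 2 vertices, giving width 1; this decomposition certifies tw(G) ≤ 1. G has an edge, so its treewidth is at least 1. Hence tw(G) = 1 exactly.

1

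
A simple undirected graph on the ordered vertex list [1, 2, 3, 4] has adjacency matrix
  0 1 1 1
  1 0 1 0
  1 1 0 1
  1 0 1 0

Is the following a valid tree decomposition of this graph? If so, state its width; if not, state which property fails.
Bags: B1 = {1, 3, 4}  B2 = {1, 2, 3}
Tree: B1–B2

Every vertex of G appears in some bag (union = {1, 2, 3, 4}); every edge is covered by a bag; and for each vertex v the set of bags containing v is connected in the bag tree. The decomposition is therefore valid. The largest bag has 3 vertices, so the width is 2.

Yes; width 2.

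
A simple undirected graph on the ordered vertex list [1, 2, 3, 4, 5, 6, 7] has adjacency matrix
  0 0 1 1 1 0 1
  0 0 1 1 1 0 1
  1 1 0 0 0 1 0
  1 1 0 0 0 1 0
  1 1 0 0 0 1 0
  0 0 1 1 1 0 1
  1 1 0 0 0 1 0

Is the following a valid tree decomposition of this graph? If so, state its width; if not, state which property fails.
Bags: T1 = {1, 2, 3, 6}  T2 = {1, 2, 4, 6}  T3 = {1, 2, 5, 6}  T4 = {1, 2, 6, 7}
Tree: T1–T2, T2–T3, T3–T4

Checking the three conditions: (i) the bags cover all of {1, 2, 3, 4, 5, 6, 7}; (ii) for each edge, some bag contains both endpoints; (iii) the bags containing any fixed vertex form a subtree. All hold, so the decomposition is valid with width 4 − 1 = 3.

Yes; width 3.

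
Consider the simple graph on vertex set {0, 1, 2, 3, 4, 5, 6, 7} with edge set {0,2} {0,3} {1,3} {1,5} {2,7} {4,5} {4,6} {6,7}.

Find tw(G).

A width-2 tree decomposition is:
Bags: B1 = {1, 3, 5}  B2 = {0, 3, 5}  B3 = {0, 2, 5}  B4 = {2, 5, 7}  B5 = {5, 6, 7}  B6 = {4, 5, 6}
Tree: B1–B2, B2–B3, B3–B4, B4–B5, B5–B6
Every bag has size at most 3, so the width is 3 − 1 = 2 and tw(G) ≤ 2. For the lower bound, G contains the cycle 5–1–3–0–2–7–6–4–5, so G is not a forest; only forests have treewidth ≤ 1, hence tw(G) ≥ 2. Therefore the treewidth is 2.

2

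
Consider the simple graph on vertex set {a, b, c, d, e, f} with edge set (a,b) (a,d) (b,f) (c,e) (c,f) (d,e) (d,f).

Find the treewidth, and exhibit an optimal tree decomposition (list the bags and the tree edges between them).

Treewidth 2.
One such decomposition:
Bags: B1 = {c, d, e}  B2 = {c, d, f}  B3 = {a, d, f}  B4 = {a, b, f}
Tree: B1–B2, B2–B3, B3–B4

Every bag has size at most 3, so the width is 3 − 1 = 2 and tw(G) ≤ 2. Since e–c–f–d–e is a cycle in G, G is not acyclic. Forests are exactly the graphs of treewidth ≤ 1, so tw(G) ≥ 2. Combining the bounds, tw(G) = 2.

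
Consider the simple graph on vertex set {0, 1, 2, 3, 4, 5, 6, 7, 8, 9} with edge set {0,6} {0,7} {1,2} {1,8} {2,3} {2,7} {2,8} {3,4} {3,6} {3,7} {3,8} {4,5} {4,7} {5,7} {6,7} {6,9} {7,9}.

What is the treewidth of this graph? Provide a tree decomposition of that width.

Treewidth 2.
One such decomposition:
Bags: B1 = {2, 3, 7}  B2 = {2, 3, 8}  B3 = {3, 6, 7}  B4 = {6, 7, 9}  B5 = {3, 4, 7}  B6 = {0, 6, 7}  B7 = {1, 2, 8}  B8 = {4, 5, 7}
Tree: B1–B2, B1–B3, B3–B4, B3–B5, B4–B6, B2–B7, B5–B8

The largest bag has 3 vertices, giving width 2; this decomposition certifies tw(G) ≤ 2. On the other hand G contains the 3-clique {1, 2, 8}. A clique must lie in a single bag of any decomposition, so no decomposition can have width below 2. Combining the bounds, tw(G) = 2.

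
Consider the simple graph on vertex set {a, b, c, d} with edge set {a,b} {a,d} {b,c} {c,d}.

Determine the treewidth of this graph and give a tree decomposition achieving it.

Treewidth 2.
One optimal decomposition is:
Bags: B1 = {a, b, d}  B2 = {b, c, d}
Tree: B1–B2

Every bag has size at most 3, so the width is 3 − 1 = 2 and tw(G) ≤ 2. For the lower bound, G contains the cycle d–a–b–c–d, so G is not a forest; only forests have treewidth ≤ 1, hence tw(G) ≥ 2. The upper and lower bounds meet at 2, so that is the treewidth.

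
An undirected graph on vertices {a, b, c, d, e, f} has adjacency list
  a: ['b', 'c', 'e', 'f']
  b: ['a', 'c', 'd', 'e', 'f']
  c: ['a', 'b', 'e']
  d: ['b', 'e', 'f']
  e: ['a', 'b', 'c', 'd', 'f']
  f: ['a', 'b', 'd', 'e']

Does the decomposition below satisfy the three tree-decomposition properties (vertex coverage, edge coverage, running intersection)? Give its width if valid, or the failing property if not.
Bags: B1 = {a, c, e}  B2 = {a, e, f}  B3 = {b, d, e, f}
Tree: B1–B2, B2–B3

No — edge (b,c) lies in no bag.

A tree decomposition must satisfy three properties: every vertex lies in some bag; for every edge, both endpoints lie together in some bag; and for every vertex, the bags containing it form a connected subtree. Here edge (b,c) lies in no bag, so the decomposition is invalid.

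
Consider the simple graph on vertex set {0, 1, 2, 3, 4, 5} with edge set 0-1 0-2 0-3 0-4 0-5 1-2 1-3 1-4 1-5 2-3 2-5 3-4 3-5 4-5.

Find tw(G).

A width-4 tree decomposition is:
Bags: B1 = {0, 1, 3, 4, 5}  B2 = {0, 1, 2, 3, 5}
Tree: B1–B2
The largest bag has 5 vertices, giving width 4; this decomposition certifies tw(G) ≤ 4. For the lower bound, the 5 vertices {0, 1, 2, 3, 5} are pairwise adjacent, and any tree decomposition puts a clique entirely inside one bag — forcing width ≥ 4. Hence tw(G) = 4 exactly.

4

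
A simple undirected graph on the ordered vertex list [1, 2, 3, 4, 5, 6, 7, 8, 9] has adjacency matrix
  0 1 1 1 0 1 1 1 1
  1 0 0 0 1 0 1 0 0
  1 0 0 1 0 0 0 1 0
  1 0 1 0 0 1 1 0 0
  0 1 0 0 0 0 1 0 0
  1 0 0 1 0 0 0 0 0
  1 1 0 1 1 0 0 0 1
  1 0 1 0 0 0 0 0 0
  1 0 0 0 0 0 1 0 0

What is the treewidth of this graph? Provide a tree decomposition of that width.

The largest bag has 3 vertices, giving width 2; this decomposition certifies tw(G) ≤ 2. Conversely, {1, 3, 8} is a clique of size 3, and the vertices of any clique must share a bag in every tree decomposition; so some bag has ≥ 3 vertices and tw(G) ≥ 2. Therefore the treewidth is 2.

Treewidth 2.
One such decomposition:
Bags: B1 = {1, 7, 9}  B2 = {1, 2, 7}  B3 = {1, 4, 7}  B4 = {2, 5, 7}  B5 = {1, 3, 4}  B6 = {1, 4, 6}  B7 = {1, 3, 8}
Tree: B1–B2, B2–B3, B2–B4, B3–B5, B5–B6, B5–B7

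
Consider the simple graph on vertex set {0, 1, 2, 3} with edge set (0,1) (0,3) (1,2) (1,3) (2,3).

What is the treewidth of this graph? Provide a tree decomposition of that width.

Treewidth 2.
Bags: B1 = {1, 2, 3}  B2 = {0, 1, 3}
Tree: B1–B2

The largest bag has 3 vertices, giving width 2; this decomposition certifies tw(G) ≤ 2. For the lower bound, the 3 vertices {0, 1, 3} are pairwise adjacent, and any tree decomposition puts a clique entirely inside one bag — forcing width ≥ 2. Combining the bounds, tw(G) = 2.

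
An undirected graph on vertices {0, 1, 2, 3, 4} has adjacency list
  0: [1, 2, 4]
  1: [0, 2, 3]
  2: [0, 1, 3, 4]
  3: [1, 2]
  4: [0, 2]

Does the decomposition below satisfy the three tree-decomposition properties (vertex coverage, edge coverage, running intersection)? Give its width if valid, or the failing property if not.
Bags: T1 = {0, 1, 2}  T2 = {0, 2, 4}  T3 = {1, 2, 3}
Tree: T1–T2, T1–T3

Yes; width 2.

Vertex coverage: the bags together contain {0, 1, 2, 3, 4}, the full vertex set. Edge coverage: each edge of G has both endpoints in at least one bag. Running intersection: for every vertex, the bags containing it form a connected subtree. All three properties hold, so this is a valid tree decomposition of width max|bag| − 1 = 2, and hence tw(G) ≤ 2.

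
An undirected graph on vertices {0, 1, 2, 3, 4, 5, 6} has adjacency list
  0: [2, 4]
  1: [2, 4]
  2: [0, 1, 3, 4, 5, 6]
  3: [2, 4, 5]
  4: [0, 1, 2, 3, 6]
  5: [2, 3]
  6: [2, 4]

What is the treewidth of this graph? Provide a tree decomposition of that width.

Each bag holds 3 vertices, so the decomposition has width 2, which upper-bounds the treewidth. On the other hand G contains the 3-clique {0, 2, 4}. A clique must lie in a single bag of any decomposition, so no decomposition can have width below 2. Hence tw(G) = 2 exactly.

Treewidth 2.
Bags: B1 = {1, 2, 4}  B2 = {2, 4, 6}  B3 = {2, 3, 4}  B4 = {0, 2, 4}  B5 = {2, 3, 5}
Tree: B1–B2, B1–B3, B2–B4, B3–B5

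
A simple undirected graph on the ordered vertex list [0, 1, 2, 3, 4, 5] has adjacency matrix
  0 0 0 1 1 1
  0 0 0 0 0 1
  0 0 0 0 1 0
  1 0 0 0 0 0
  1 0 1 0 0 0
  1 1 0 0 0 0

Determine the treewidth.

A width-1 tree decomposition is:
Bags: B1 = {0, 5}  B2 = {0, 4}  B3 = {0, 3}  B4 = {1, 5}  B5 = {2, 4}
Tree: B1–B2, B1–B3, B1–B4, B2–B5
Every bag has size at most 2, so the width is 2 − 1 = 1 and tw(G) ≤ 1. Any graph with an edge has treewidth ≥ 1, and G has the edge 5–0. Hence tw(G) = 1 exactly.

1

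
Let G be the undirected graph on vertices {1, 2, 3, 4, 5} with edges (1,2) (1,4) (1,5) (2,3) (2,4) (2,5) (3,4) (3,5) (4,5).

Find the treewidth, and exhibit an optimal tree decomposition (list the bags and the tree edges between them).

Treewidth 3.
One optimal decomposition is:
Bags: B1 = {1, 2, 4, 5}  B2 = {2, 3, 4, 5}
Tree: B1–B2

The largest bag has 4 vertices, giving width 3; this decomposition certifies tw(G) ≤ 3. Conversely, {1, 2, 4, 5} is a clique of size 4, and the vertices of any clique must share a bag in every tree decomposition; so some bag has ≥ 4 vertices and tw(G) ≥ 3. Combining the bounds, tw(G) = 3.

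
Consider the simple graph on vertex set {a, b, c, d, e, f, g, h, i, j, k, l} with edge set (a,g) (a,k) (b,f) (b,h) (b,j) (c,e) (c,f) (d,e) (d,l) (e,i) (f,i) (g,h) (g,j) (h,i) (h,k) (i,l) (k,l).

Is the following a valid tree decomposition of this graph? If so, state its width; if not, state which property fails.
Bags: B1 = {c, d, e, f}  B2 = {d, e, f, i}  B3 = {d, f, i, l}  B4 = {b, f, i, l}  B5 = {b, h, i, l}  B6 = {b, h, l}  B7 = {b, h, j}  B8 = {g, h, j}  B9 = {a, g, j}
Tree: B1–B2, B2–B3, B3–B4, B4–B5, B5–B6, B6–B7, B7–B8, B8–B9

A tree decomposition must satisfy three properties: every vertex lies in some bag; for every edge, both endpoints lie together in some bag; and for every vertex, the bags containing it form a connected subtree. Here vertex k appears in no bag, so the decomposition is invalid.

No — vertex k appears in no bag.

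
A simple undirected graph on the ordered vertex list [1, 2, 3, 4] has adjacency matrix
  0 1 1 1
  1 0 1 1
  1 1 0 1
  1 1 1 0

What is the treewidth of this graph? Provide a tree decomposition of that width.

With just one bag of size 4, the width is 4 − 1 = 3, so tw(G) ≤ 3. On the other hand G contains the 4-clique {1, 2, 3, 4}. A clique must lie in a single bag of any decomposition, so no decomposition can have width below 3. Therefore the treewidth is 3.

Treewidth 3.
One optimal decomposition is:
Bags: B1 = {1, 2, 3, 4}
Tree: (single bag)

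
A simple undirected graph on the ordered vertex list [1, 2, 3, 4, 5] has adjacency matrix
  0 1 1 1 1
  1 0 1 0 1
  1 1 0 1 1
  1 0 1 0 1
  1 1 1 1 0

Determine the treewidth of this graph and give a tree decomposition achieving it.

Each bag holds 4 vertices, so the decomposition has width 3, which upper-bounds the treewidth. For the lower bound, the 4 vertices {1, 2, 3, 5} are pairwise adjacent, and any tree decomposition puts a clique entirely inside one bag — forcing width ≥ 3. Combining the bounds, tw(G) = 3.

Treewidth 3.
Bags: B1 = {1, 3, 4, 5}  B2 = {1, 2, 3, 5}
Tree: B1–B2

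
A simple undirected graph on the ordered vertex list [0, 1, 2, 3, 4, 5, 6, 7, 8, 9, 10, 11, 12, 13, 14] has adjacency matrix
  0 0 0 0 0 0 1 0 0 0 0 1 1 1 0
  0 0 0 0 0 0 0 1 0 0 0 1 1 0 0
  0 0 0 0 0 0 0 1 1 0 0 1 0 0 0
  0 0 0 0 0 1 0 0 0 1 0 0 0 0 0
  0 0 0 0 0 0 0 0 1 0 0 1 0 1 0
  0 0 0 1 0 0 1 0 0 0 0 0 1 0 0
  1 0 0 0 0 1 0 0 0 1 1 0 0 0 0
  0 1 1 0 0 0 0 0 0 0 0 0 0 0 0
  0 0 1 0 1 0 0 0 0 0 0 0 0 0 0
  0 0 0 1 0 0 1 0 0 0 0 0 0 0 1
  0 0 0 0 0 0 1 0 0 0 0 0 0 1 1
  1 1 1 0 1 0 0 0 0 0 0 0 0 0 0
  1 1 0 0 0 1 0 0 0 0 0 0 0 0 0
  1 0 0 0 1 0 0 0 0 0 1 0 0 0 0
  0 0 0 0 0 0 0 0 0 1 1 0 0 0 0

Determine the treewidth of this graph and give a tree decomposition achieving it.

Treewidth 3.
Bags: B1 = {3, 9, 10, 14}  B2 = {3, 6, 9, 10}  B3 = {3, 5, 6, 10}  B4 = {5, 6, 10, 13}  B5 = {0, 5, 6, 13}  B6 = {0, 5, 12, 13}  B7 = {0, 4, 12, 13}  B8 = {0, 4, 11, 12}  B9 = {1, 4, 11, 12}  B10 = {1, 4, 8, 11}  B11 = {1, 2, 8, 11}  B12 = {1, 2, 7, 8}
Tree: B1–B2, B2–B3, B3–B4, B4–B5, B5–B6, B6–B7, B7–B8, B8–B9, B9–B10, B10–B11, B11–B12

Every bag has size at most 4, so the width is 4 − 1 = 3 and tw(G) ≤ 3. For the lower bound: the 4 vertex sets {3,9,14}, {10}, {6}, {0,5,12,13} are disjoint, each induces a connected subgraph, and every pair is joined by at least one edge of G. Contracting each set to a single vertex therefore yields K_{4} as a minor, and since treewidth is minor-monotone, tw(G) ≥ tw(K_{4}) = 3. The upper and lower bounds meet at 3, so that is the treewidth.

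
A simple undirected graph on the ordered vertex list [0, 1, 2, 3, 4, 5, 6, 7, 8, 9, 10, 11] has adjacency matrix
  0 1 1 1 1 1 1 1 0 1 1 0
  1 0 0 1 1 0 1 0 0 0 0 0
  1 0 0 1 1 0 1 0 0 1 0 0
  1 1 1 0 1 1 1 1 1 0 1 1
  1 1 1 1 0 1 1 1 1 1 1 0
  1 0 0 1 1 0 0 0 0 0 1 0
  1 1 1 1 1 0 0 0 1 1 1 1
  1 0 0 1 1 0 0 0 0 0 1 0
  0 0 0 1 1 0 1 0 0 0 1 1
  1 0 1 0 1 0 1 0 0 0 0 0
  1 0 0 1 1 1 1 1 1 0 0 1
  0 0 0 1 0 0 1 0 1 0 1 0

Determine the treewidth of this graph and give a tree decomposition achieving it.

The largest bag has 5 vertices, giving width 4; this decomposition certifies tw(G) ≤ 4. Conversely, {0, 2, 4, 6, 9} is a clique of size 5, and the vertices of any clique must share a bag in every tree decomposition; so some bag has ≥ 5 vertices and tw(G) ≥ 4. Combining the bounds, tw(G) = 4.

Treewidth 4.
One such decomposition:
Bags: B1 = {0, 1, 3, 4, 6}  B2 = {0, 3, 4, 6, 10}  B3 = {3, 4, 6, 8, 10}  B4 = {0, 2, 3, 4, 6}  B5 = {0, 3, 4, 5, 10}  B6 = {0, 3, 4, 7, 10}  B7 = {0, 2, 4, 6, 9}  B8 = {3, 6, 8, 10, 11}
Tree: B1–B2, B2–B3, B1–B4, B2–B5, B5–B6, B4–B7, B3–B8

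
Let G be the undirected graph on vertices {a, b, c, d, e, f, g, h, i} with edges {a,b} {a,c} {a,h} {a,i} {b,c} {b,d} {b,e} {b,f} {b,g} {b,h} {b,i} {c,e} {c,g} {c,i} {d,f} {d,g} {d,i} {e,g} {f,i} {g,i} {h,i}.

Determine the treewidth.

A width-3 tree decomposition is:
Bags: B1 = {b, c, g, i}  B2 = {b, d, g, i}  B3 = {a, b, c, i}  B4 = {b, d, f, i}  B5 = {b, c, e, g}  B6 = {a, b, h, i}
Tree: B1–B2, B1–B3, B2–B4, B1–B5, B3–B6
Every bag has size at most 4, so the width is 4 − 1 = 3 and tw(G) ≤ 3. For the lower bound, the 4 vertices {b, c, e, g} are pairwise adjacent, and any tree decomposition puts a clique entirely inside one bag — forcing width ≥ 3. The upper and lower bounds meet at 3, so that is the treewidth.

3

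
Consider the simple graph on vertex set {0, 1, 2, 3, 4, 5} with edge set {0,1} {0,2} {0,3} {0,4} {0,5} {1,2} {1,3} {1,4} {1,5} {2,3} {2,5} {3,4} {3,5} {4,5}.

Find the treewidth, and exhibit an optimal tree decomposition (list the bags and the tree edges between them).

Each bag holds 5 vertices, so the decomposition has width 4, which upper-bounds the treewidth. On the other hand G contains the 5-clique {0, 1, 2, 3, 5}. A clique must lie in a single bag of any decomposition, so no decomposition can have width below 4. Hence tw(G) = 4 exactly.

Treewidth 4.
Bags: B1 = {0, 1, 2, 3, 5}  B2 = {0, 1, 3, 4, 5}
Tree: B1–B2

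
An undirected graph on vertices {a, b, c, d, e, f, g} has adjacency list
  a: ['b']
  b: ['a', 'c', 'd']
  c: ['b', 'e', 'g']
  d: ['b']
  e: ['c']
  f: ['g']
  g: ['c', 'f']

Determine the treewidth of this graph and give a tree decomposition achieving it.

The largest bag has 2 vertices, giving width 1; this decomposition certifies tw(G) ≤ 1. Any graph with an edge has treewidth ≥ 1, and G has the edge a–b. Hence tw(G) = 1 exactly.

Treewidth 1.
One optimal decomposition is:
Bags: B1 = {a, b}  B2 = {b, c}  B3 = {c, g}  B4 = {c, e}  B5 = {b, d}  B6 = {f, g}
Tree: B1–B2, B2–B3, B3–B4, B1–B5, B3–B6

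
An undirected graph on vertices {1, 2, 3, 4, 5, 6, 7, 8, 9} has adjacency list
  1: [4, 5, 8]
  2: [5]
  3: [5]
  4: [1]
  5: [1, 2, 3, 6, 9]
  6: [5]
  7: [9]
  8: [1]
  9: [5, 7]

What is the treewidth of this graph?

1

A width-1 tree decomposition is:
Bags: B1 = {5, 9}  B2 = {1, 5}  B3 = {3, 5}  B4 = {5, 6}  B5 = {1, 8}  B6 = {1, 4}  B7 = {7, 9}  B8 = {2, 5}
Tree: B1–B2, B2–B3, B2–B4, B2–B5, B5–B6, B1–B7, B2–B8
Every bag has size at most 2, so the width is 2 − 1 = 1 and tw(G) ≤ 1. Any graph with an edge has treewidth ≥ 1, and G has the edge 5–9. The upper and lower bounds meet at 1, so that is the treewidth.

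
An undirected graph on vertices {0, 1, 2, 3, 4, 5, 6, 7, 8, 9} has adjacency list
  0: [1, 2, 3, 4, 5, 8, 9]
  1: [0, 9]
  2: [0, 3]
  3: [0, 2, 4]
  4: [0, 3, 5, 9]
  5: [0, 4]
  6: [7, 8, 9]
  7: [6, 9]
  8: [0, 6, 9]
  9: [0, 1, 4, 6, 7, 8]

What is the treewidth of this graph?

2

A width-2 tree decomposition is:
Bags: B1 = {0, 4, 9}  B2 = {0, 8, 9}  B3 = {0, 1, 9}  B4 = {6, 8, 9}  B5 = {0, 3, 4}  B6 = {0, 4, 5}  B7 = {6, 7, 9}  B8 = {0, 2, 3}
Tree: B1–B2, B1–B3, B2–B4, B1–B5, B1–B6, B4–B7, B5–B8
Every bag has size at most 3, so the width is 3 − 1 = 2 and tw(G) ≤ 2. For the lower bound, the 3 vertices {0, 8, 9} are pairwise adjacent, and any tree decomposition puts a clique entirely inside one bag — forcing width ≥ 2. The upper and lower bounds meet at 2, so that is the treewidth.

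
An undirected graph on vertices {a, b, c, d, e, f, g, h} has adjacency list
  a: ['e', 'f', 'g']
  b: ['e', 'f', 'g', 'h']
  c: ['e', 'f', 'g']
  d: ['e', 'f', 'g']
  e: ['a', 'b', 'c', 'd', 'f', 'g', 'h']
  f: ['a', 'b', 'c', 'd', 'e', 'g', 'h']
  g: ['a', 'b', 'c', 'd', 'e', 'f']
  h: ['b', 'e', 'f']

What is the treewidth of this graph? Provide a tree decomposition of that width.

Treewidth 3.
Bags: B1 = {b, e, f, g}  B2 = {a, e, f, g}  B3 = {d, e, f, g}  B4 = {c, e, f, g}  B5 = {b, e, f, h}
Tree: B1–B2, B2–B3, B1–B4, B1–B5

Every bag has size at most 4, so the width is 4 − 1 = 3 and tw(G) ≤ 3. For the lower bound, the 4 vertices {d, e, f, g} are pairwise adjacent, and any tree decomposition puts a clique entirely inside one bag — forcing width ≥ 3. Hence tw(G) = 3 exactly.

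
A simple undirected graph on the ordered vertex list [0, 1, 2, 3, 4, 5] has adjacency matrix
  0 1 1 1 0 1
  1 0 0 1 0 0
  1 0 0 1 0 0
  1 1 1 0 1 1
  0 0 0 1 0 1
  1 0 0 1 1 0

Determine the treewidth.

2

A width-2 tree decomposition is:
Bags: B1 = {0, 3, 5}  B2 = {3, 4, 5}  B3 = {0, 1, 3}  B4 = {0, 2, 3}
Tree: B1–B2, B1–B3, B1–B4
Each bag holds 3 vertices, so the decomposition has width 2, which upper-bounds the treewidth. For the lower bound, the 3 vertices {0, 1, 3} are pairwise adjacent, and any tree decomposition puts a clique entirely inside one bag — forcing width ≥ 2. The upper and lower bounds meet at 2, so that is the treewidth.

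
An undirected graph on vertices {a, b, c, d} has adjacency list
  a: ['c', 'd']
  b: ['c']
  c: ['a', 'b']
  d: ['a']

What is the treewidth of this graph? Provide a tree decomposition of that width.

Treewidth 1.
One such decomposition:
Bags: B1 = {a, d}  B2 = {a, c}  B3 = {b, c}
Tree: B1–B2, B2–B3

Each bag holds 2 vertices, so the decomposition has width 1, which upper-bounds the treewidth. G has an edge, so its treewidth is at least 1. Hence tw(G) = 1 exactly.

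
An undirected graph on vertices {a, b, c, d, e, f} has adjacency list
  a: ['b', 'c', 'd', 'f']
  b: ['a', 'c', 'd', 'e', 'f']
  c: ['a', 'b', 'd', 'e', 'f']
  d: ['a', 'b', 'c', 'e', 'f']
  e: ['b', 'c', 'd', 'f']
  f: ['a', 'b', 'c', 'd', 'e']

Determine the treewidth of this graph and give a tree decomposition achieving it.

Treewidth 4.
One optimal decomposition is:
Bags: B1 = {a, b, c, d, f}  B2 = {b, c, d, e, f}
Tree: B1–B2

Each bag holds 5 vertices, so the decomposition has width 4, which upper-bounds the treewidth. On the other hand G contains the 5-clique {b, c, d, e, f}. A clique must lie in a single bag of any decomposition, so no decomposition can have width below 4. Therefore the treewidth is 4.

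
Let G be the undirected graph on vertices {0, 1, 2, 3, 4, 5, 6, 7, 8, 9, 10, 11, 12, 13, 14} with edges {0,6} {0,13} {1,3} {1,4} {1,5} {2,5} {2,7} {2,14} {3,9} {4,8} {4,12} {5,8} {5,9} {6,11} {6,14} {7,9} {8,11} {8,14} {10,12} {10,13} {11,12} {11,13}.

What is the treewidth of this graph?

A width-3 tree decomposition is:
Bags: B1 = {0, 6, 10, 13}  B2 = {6, 10, 11, 13}  B3 = {6, 10, 11, 12}  B4 = {6, 11, 12, 14}  B5 = {8, 11, 12, 14}  B6 = {4, 8, 12, 14}  B7 = {2, 4, 8, 14}  B8 = {2, 4, 5, 8}  B9 = {1, 2, 4, 5}  B10 = {1, 2, 5, 7}  B11 = {1, 5, 7, 9}  B12 = {1, 3, 7, 9}
Tree: B1–B2, B2–B3, B3–B4, B4–B5, B5–B6, B6–B7, B7–B8, B8–B9, B9–B10, B10–B11, B11–B12
Every bag has size at most 4, so the width is 4 − 1 = 3 and tw(G) ≤ 3. For the lower bound: the 4 vertex sets {0,10,13}, {6}, {11}, {4,8,12,14} are disjoint, each induces a connected subgraph, and every pair is joined by at least one edge of G. Contracting each set to a single vertex therefore yields K_{4} as a minor, and since treewidth is minor-monotone, tw(G) ≥ tw(K_{4}) = 3. Therefore the treewidth is 3.

3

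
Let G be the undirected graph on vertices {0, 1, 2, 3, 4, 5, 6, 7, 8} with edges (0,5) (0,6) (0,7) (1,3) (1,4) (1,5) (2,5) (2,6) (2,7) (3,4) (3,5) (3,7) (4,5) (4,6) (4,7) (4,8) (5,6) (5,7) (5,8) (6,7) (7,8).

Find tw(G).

3

A width-3 tree decomposition is:
Bags: B1 = {4, 5, 7, 8}  B2 = {4, 5, 6, 7}  B3 = {2, 5, 6, 7}  B4 = {0, 5, 6, 7}  B5 = {3, 4, 5, 7}  B6 = {1, 3, 4, 5}
Tree: B1–B2, B2–B3, B3–B4, B1–B5, B5–B6
Each bag holds 4 vertices, so the decomposition has width 3, which upper-bounds the treewidth. On the other hand G contains the 4-clique {1, 3, 4, 5}. A clique must lie in a single bag of any decomposition, so no decomposition can have width below 3. Combining the bounds, tw(G) = 3.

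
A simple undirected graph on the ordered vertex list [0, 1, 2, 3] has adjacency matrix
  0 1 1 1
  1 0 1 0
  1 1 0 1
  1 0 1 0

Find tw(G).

2

A width-2 tree decomposition is:
Bags: B1 = {0, 2, 3}  B2 = {0, 1, 2}
Tree: B1–B2
Each bag holds 3 vertices, so the decomposition has width 2, which upper-bounds the treewidth. For the lower bound, the 3 vertices {0, 1, 2} are pairwise adjacent, and any tree decomposition puts a clique entirely inside one bag — forcing width ≥ 2. Hence tw(G) = 2 exactly.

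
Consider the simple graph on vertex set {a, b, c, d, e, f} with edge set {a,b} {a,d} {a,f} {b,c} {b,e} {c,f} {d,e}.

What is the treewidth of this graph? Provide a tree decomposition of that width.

Treewidth 2.
Bags: B1 = {b, c, f}  B2 = {a, b, f}  B3 = {a, b, e}  B4 = {a, d, e}
Tree: B1–B2, B2–B3, B3–B4

Every bag has size at most 3, so the width is 3 − 1 = 2 and tw(G) ≤ 2. The edges c–f–a–b–c form a cycle, so G is not a tree and its treewidth is at least 2. The upper and lower bounds meet at 2, so that is the treewidth.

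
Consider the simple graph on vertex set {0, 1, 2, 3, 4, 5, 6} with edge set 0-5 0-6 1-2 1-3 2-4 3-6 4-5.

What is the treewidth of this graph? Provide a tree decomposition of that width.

Treewidth 2.
Bags: B1 = {0, 4, 5}  B2 = {0, 4, 6}  B3 = {3, 4, 6}  B4 = {1, 3, 4}  B5 = {1, 2, 4}
Tree: B1–B2, B2–B3, B3–B4, B4–B5

Every bag has size at most 3, so the width is 3 − 1 = 2 and tw(G) ≤ 2. For the lower bound, G contains the cycle 4–5–0–6–3–1–2–4, so G is not a forest; only forests have treewidth ≤ 1, hence tw(G) ≥ 2. Combining the bounds, tw(G) = 2.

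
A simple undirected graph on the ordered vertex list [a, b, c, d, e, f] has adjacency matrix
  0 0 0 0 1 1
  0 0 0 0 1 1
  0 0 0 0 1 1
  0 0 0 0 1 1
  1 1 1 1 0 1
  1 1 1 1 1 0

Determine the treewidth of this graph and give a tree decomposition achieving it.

The largest bag has 3 vertices, giving width 2; this decomposition certifies tw(G) ≤ 2. For the lower bound, the 3 vertices {d, e, f} are pairwise adjacent, and any tree decomposition puts a clique entirely inside one bag — forcing width ≥ 2. The upper and lower bounds meet at 2, so that is the treewidth.

Treewidth 2.
One optimal decomposition is:
Bags: B1 = {a, e, f}  B2 = {c, e, f}  B3 = {b, e, f}  B4 = {d, e, f}
Tree: B1–B2, B1–B3, B1–B4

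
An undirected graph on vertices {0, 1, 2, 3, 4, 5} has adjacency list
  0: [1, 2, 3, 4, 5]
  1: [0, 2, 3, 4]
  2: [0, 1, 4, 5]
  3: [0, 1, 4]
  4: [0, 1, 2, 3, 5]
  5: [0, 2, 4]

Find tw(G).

3

A width-3 tree decomposition is:
Bags: B1 = {0, 1, 2, 4}  B2 = {0, 2, 4, 5}  B3 = {0, 1, 3, 4}
Tree: B1–B2, B1–B3
Every bag has size at most 4, so the width is 4 − 1 = 3 and tw(G) ≤ 3. Conversely, {0, 1, 2, 4} is a clique of size 4, and the vertices of any clique must share a bag in every tree decomposition; so some bag has ≥ 4 vertices and tw(G) ≥ 3. The upper and lower bounds meet at 3, so that is the treewidth.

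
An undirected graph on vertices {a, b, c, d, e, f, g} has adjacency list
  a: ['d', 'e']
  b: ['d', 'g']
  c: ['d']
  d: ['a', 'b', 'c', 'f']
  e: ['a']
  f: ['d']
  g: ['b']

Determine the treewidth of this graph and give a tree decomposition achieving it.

Every bag has size at most 2, so the width is 2 − 1 = 1 and tw(G) ≤ 1. G has an edge, so its treewidth is at least 1. Therefore the treewidth is 1.

Treewidth 1.
One such decomposition:
Bags: B1 = {a, d}  B2 = {a, e}  B3 = {d, f}  B4 = {c, d}  B5 = {b, d}  B6 = {b, g}
Tree: B1–B2, B1–B3, B3–B4, B1–B5, B5–B6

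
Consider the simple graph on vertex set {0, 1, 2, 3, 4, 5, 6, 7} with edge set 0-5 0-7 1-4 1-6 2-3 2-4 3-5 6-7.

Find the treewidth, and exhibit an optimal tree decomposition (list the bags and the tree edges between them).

Treewidth 2.
One optimal decomposition is:
Bags: B1 = {0, 5, 7}  B2 = {5, 6, 7}  B3 = {1, 5, 6}  B4 = {1, 4, 5}  B5 = {2, 4, 5}  B6 = {2, 3, 5}
Tree: B1–B2, B2–B3, B3–B4, B4–B5, B5–B6

Every bag has size at most 3, so the width is 3 − 1 = 2 and tw(G) ≤ 2. For the lower bound, G contains the cycle 5–0–7–6–1–4–2–3–5, so G is not a forest; only forests have treewidth ≤ 1, hence tw(G) ≥ 2. Hence tw(G) = 2 exactly.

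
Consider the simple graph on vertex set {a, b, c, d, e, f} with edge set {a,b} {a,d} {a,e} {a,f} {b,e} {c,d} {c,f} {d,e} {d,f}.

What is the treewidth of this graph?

A width-2 tree decomposition is:
Bags: B1 = {a, d, e}  B2 = {a, d, f}  B3 = {c, d, f}  B4 = {a, b, e}
Tree: B1–B2, B2–B3, B1–B4
Each bag holds 3 vertices, so the decomposition has width 2, which upper-bounds the treewidth. For the lower bound, the 3 vertices {c, d, f} are pairwise adjacent, and any tree decomposition puts a clique entirely inside one bag — forcing width ≥ 2. Therefore the treewidth is 2.

2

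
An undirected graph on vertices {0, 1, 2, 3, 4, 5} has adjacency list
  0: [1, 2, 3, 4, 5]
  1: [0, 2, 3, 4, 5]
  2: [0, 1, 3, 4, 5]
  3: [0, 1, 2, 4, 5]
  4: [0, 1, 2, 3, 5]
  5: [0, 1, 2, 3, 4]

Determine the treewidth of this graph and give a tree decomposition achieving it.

With just one bag of size 6, the width is 6 − 1 = 5, so tw(G) ≤ 5. Conversely, {0, 1, 2, 3, 4, 5} is a clique of size 6, and the vertices of any clique must share a bag in every tree decomposition; so some bag has ≥ 6 vertices and tw(G) ≥ 5. Combining the bounds, tw(G) = 5.

Treewidth 5.
One such decomposition:
Bags: B1 = {0, 1, 2, 3, 4, 5}
Tree: (single bag)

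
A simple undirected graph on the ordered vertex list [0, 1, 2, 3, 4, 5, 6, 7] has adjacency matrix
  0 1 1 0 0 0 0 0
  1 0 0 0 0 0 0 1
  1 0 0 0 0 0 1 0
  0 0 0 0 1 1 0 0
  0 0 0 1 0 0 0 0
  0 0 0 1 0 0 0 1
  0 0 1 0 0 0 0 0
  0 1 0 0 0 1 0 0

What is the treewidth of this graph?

A width-1 tree decomposition is:
Bags: B1 = {2, 6}  B2 = {0, 2}  B3 = {0, 1}  B4 = {1, 7}  B5 = {5, 7}  B6 = {3, 5}  B7 = {3, 4}
Tree: B1–B2, B2–B3, B3–B4, B4–B5, B5–B6, B6–B7
Every bag has size at most 2, so the width is 2 − 1 = 1 and tw(G) ≤ 1. Since G has at least one edge (e.g. 6–2), it is not an edgeless graph, so tw(G) ≥ 1. The upper and lower bounds meet at 1, so that is the treewidth.

1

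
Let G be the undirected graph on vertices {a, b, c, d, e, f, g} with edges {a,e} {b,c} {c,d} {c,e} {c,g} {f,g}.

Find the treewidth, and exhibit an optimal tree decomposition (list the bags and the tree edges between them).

Treewidth 1.
Bags: B1 = {b, c}  B2 = {c, g}  B3 = {c, e}  B4 = {a, e}  B5 = {c, d}  B6 = {f, g}
Tree: B1–B2, B1–B3, B3–B4, B3–B5, B2–B6

The largest bag has 2 vertices, giving width 1; this decomposition certifies tw(G) ≤ 1. G has an edge, so its treewidth is at least 1. Combining the bounds, tw(G) = 1.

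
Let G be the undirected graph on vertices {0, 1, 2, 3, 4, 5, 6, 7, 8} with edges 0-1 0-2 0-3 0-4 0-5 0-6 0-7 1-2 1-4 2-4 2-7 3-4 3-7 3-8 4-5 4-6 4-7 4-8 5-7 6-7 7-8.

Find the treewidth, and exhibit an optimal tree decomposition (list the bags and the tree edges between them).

Treewidth 3.
One such decomposition:
Bags: B1 = {3, 4, 7, 8}  B2 = {0, 3, 4, 7}  B3 = {0, 2, 4, 7}  B4 = {0, 4, 6, 7}  B5 = {0, 4, 5, 7}  B6 = {0, 1, 2, 4}
Tree: B1–B2, B2–B3, B3–B4, B4–B5, B3–B6

Each bag holds 4 vertices, so the decomposition has width 3, which upper-bounds the treewidth. Conversely, {0, 1, 2, 4} is a clique of size 4, and the vertices of any clique must share a bag in every tree decomposition; so some bag has ≥ 4 vertices and tw(G) ≥ 3. Combining the bounds, tw(G) = 3.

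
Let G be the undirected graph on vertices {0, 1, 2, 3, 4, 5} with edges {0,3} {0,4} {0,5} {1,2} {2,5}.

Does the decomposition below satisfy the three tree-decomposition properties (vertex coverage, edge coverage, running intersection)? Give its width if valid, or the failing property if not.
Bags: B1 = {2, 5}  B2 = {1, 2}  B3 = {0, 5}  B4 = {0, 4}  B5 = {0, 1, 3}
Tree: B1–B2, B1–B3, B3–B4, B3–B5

A tree decomposition must satisfy three properties: every vertex lies in some bag; for every edge, both endpoints lie together in some bag; and for every vertex, the bags containing it form a connected subtree. Here bags containing vertex 1 are not connected in the tree, so the decomposition is invalid.

No — bags containing vertex 1 are not connected in the tree.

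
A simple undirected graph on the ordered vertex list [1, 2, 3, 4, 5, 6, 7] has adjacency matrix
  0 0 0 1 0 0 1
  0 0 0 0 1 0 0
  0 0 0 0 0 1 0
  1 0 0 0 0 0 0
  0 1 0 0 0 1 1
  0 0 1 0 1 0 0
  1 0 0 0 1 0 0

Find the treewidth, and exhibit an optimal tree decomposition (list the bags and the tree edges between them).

Treewidth 1.
Bags: B1 = {5, 6}  B2 = {2, 5}  B3 = {5, 7}  B4 = {1, 7}  B5 = {1, 4}  B6 = {3, 6}
Tree: B1–B2, B1–B3, B3–B4, B4–B5, B1–B6

Every bag has size at most 2, so the width is 2 − 1 = 1 and tw(G) ≤ 1. Since G has at least one edge (e.g. 5–6), it is not an edgeless graph, so tw(G) ≥ 1. Combining the bounds, tw(G) = 1.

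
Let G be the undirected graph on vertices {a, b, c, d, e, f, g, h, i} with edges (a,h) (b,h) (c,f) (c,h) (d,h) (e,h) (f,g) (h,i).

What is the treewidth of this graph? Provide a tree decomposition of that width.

The largest bag has 2 vertices, giving width 1; this decomposition certifies tw(G) ≤ 1. Any graph with an edge has treewidth ≥ 1, and G has the edge h–e. Therefore the treewidth is 1.

Treewidth 1.
One such decomposition:
Bags: B1 = {e, h}  B2 = {c, h}  B3 = {d, h}  B4 = {h, i}  B5 = {a, h}  B6 = {c, f}  B7 = {f, g}  B8 = {b, h}
Tree: B1–B2, B1–B3, B1–B4, B1–B5, B2–B6, B6–B7, B5–B8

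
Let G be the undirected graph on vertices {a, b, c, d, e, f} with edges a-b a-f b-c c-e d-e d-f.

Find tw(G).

A width-2 tree decomposition is:
Bags: B1 = {d, e, f}  B2 = {a, e, f}  B3 = {a, b, e}  B4 = {b, c, e}
Tree: B1–B2, B2–B3, B3–B4
The largest bag has 3 vertices, giving width 2; this decomposition certifies tw(G) ≤ 2. For the lower bound, G contains the cycle e–d–f–a–b–c–e, so G is not a forest; only forests have treewidth ≤ 1, hence tw(G) ≥ 2. Hence tw(G) = 2 exactly.

2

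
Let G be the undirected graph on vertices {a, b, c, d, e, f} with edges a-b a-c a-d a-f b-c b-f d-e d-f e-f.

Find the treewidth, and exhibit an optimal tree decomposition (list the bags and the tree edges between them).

Every bag has size at most 3, so the width is 3 − 1 = 2 and tw(G) ≤ 2. Conversely, {a, b, c} is a clique of size 3, and the vertices of any clique must share a bag in every tree decomposition; so some bag has ≥ 3 vertices and tw(G) ≥ 2. Combining the bounds, tw(G) = 2.

Treewidth 2.
One optimal decomposition is:
Bags: B1 = {d, e, f}  B2 = {a, d, f}  B3 = {a, b, f}  B4 = {a, b, c}
Tree: B1–B2, B2–B3, B3–B4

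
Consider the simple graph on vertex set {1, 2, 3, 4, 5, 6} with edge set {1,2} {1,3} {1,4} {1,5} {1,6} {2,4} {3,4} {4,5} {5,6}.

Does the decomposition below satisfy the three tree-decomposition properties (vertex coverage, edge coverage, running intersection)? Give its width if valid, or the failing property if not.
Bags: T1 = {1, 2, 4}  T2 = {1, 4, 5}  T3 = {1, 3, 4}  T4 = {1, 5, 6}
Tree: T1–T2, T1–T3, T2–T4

Yes; width 2.

Checking the three conditions: (i) the bags cover all of {1, 2, 3, 4, 5, 6}; (ii) for each edge, some bag contains both endpoints; (iii) the bags containing any fixed vertex form a subtree. All hold, so the decomposition is valid with width 3 − 1 = 2.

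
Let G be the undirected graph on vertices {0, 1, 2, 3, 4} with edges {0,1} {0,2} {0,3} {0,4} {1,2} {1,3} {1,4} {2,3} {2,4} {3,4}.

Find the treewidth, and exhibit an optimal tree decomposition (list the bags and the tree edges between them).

Treewidth 4.
One optimal decomposition is:
Bags: B1 = {0, 1, 2, 3, 4}
Tree: (single bag)

With just one bag of size 5, the width is 5 − 1 = 4, so tw(G) ≤ 4. On the other hand G contains the 5-clique {0, 1, 2, 3, 4}. A clique must lie in a single bag of any decomposition, so no decomposition can have width below 4. Therefore the treewidth is 4.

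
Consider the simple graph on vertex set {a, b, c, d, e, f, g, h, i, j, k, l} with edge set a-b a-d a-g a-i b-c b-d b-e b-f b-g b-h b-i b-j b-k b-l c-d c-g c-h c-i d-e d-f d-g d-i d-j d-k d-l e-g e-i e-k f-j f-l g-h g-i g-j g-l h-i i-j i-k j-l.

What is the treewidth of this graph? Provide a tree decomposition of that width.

Each bag holds 5 vertices, so the decomposition has width 4, which upper-bounds the treewidth. Conversely, {b, d, g, j, l} is a clique of size 5, and the vertices of any clique must share a bag in every tree decomposition; so some bag has ≥ 5 vertices and tw(G) ≥ 4. Therefore the treewidth is 4.

Treewidth 4.
One optimal decomposition is:
Bags: B1 = {a, b, d, g, i}  B2 = {b, d, g, i, j}  B3 = {b, d, e, g, i}  B4 = {b, c, d, g, i}  B5 = {b, c, g, h, i}  B6 = {b, d, e, i, k}  B7 = {b, d, g, j, l}  B8 = {b, d, f, j, l}
Tree: B1–B2, B1–B3, B3–B4, B4–B5, B3–B6, B2–B7, B7–B8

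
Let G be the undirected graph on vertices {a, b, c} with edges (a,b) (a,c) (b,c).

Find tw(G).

2

A width-2 tree decomposition is:
Bags: B1 = {a, b, c}
Tree: (single bag)
A single bag containing all 3 vertices is trivially a valid decomposition of width 2. Conversely, {a, b, c} is a clique of size 3, and the vertices of any clique must share a bag in every tree decomposition; so some bag has ≥ 3 vertices and tw(G) ≥ 2. The upper and lower bounds meet at 2, so that is the treewidth.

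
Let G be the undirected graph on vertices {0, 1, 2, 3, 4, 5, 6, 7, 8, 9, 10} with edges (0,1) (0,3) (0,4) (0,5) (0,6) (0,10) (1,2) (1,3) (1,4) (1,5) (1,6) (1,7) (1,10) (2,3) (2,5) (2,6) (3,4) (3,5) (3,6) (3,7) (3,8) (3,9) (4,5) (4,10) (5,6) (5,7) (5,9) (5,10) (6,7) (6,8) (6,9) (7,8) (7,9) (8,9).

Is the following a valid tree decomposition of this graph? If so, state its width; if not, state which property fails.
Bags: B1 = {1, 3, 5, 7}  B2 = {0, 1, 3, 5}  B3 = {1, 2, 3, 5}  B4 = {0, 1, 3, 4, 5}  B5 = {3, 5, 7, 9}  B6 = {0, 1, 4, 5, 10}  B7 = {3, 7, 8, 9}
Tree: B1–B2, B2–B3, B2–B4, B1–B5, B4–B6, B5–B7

A tree decomposition must satisfy three properties: every vertex lies in some bag; for every edge, both endpoints lie together in some bag; and for every vertex, the bags containing it form a connected subtree. Here vertex 6 appears in no bag, so the decomposition is invalid.

No — vertex 6 appears in no bag.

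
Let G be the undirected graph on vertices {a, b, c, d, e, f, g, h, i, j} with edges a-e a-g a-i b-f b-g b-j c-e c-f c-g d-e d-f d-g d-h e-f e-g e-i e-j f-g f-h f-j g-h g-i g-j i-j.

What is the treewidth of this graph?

A width-3 tree decomposition is:
Bags: B1 = {e, f, g, j}  B2 = {e, g, i, j}  B3 = {b, f, g, j}  B4 = {c, e, f, g}  B5 = {a, e, g, i}  B6 = {d, e, f, g}  B7 = {d, f, g, h}
Tree: B1–B2, B1–B3, B1–B4, B2–B5, B4–B6, B6–B7
Each bag holds 4 vertices, so the decomposition has width 3, which upper-bounds the treewidth. For the lower bound, the 4 vertices {a, e, g, i} are pairwise adjacent, and any tree decomposition puts a clique entirely inside one bag — forcing width ≥ 3. Therefore the treewidth is 3.

3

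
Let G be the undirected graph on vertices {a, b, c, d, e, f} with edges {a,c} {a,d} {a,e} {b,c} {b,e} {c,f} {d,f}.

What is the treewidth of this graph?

A width-2 tree decomposition is:
Bags: B1 = {a, b, e}  B2 = {a, b, c}  B3 = {a, c, d}  B4 = {c, d, f}
Tree: B1–B2, B2–B3, B3–B4
The largest bag has 3 vertices, giving width 2; this decomposition certifies tw(G) ≤ 2. For the lower bound, G contains the cycle e–b–c–a–e, so G is not a forest; only forests have treewidth ≤ 1, hence tw(G) ≥ 2. Combining the bounds, tw(G) = 2.

2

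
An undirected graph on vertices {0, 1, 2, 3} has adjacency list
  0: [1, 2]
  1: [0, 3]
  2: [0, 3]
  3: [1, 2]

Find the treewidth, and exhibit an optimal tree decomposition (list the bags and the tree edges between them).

Treewidth 2.
One optimal decomposition is:
Bags: B1 = {0, 2, 3}  B2 = {0, 1, 3}
Tree: B1–B2

Each bag holds 3 vertices, so the decomposition has width 2, which upper-bounds the treewidth. Since 0–2–3–1–0 is a cycle in G, G is not acyclic. Forests are exactly the graphs of treewidth ≤ 1, so tw(G) ≥ 2. Therefore the treewidth is 2.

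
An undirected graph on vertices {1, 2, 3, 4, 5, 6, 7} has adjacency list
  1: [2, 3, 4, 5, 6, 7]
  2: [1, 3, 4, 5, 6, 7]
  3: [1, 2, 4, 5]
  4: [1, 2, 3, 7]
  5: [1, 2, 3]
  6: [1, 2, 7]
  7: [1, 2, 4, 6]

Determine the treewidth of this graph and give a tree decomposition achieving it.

Treewidth 3.
Bags: B1 = {1, 2, 4, 7}  B2 = {1, 2, 3, 4}  B3 = {1, 2, 6, 7}  B4 = {1, 2, 3, 5}
Tree: B1–B2, B1–B3, B2–B4

Every bag has size at most 4, so the width is 4 − 1 = 3 and tw(G) ≤ 3. On the other hand G contains the 4-clique {1, 2, 3, 4}. A clique must lie in a single bag of any decomposition, so no decomposition can have width below 3. Combining the bounds, tw(G) = 3.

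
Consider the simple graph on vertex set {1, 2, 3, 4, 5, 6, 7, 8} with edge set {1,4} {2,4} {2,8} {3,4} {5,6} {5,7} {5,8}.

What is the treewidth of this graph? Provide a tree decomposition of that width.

Every bag has size at most 2, so the width is 2 − 1 = 1 and tw(G) ≤ 1. G has an edge, so its treewidth is at least 1. Hence tw(G) = 1 exactly.

Treewidth 1.
One such decomposition:
Bags: B1 = {1, 4}  B2 = {3, 4}  B3 = {2, 4}  B4 = {2, 8}  B5 = {5, 8}  B6 = {5, 7}  B7 = {5, 6}
Tree: B1–B2, B1–B3, B3–B4, B4–B5, B5–B6, B5–B7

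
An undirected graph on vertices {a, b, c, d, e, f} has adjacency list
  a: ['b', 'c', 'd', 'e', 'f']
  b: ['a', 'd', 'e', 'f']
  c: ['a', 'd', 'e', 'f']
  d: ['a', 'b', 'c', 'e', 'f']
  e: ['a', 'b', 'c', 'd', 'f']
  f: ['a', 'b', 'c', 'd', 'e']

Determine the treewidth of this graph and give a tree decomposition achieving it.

Treewidth 4.
Bags: B1 = {a, b, d, e, f}  B2 = {a, c, d, e, f}
Tree: B1–B2

The largest bag has 5 vertices, giving width 4; this decomposition certifies tw(G) ≤ 4. On the other hand G contains the 5-clique {a, c, d, e, f}. A clique must lie in a single bag of any decomposition, so no decomposition can have width below 4. Therefore the treewidth is 4.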